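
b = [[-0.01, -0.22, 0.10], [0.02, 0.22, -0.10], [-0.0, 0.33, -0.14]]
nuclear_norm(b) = 0.52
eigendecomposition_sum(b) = [[(-0.01+0.03j), -0.11+0.04j, (0.05-0.03j)], [(0.01-0.03j), (0.11-0.03j), -0.05+0.02j], [-0.00-0.05j, (0.16-0.12j), -0.07+0.07j]] + [[-0.01-0.03j,-0.11-0.04j,(0.05+0.03j)],[(0.01+0.03j),0.11+0.03j,(-0.05-0.02j)],[-0.00+0.05j,0.16+0.12j,-0.07-0.07j]] + [[0.00+0.00j, 0j, 0.00-0.00j], [0.00+0.00j, 0.00+0.00j, 0.00-0.00j], [0j, 0j, 0.00-0.00j]]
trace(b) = 0.07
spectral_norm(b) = 0.50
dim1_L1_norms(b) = [0.33, 0.34, 0.47]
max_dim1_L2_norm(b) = 0.36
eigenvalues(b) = [(0.03+0.07j), (0.03-0.07j), 0j]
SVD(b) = [[-0.49,0.21,0.85],[0.49,-0.74,0.46],[0.72,0.64,0.26]] @ diag([0.49545438365672234, 0.017854085999739425, 0.002487032056756214]) @ [[0.03, 0.92, -0.40], [-0.94, 0.16, 0.29], [0.33, 0.37, 0.87]]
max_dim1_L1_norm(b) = 0.47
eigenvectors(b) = [[(0.45+0.11j),(0.45-0.11j),0.25+0.00j],[(-0.41-0.16j),-0.41+0.16j,0.39+0.00j],[(-0.77+0j),-0.77-0.00j,0.89+0.00j]]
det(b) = 0.00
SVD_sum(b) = [[-0.01, -0.22, 0.10],[0.01, 0.22, -0.10],[0.01, 0.33, -0.14]] + [[-0.00, 0.00, 0.00], [0.01, -0.0, -0.0], [-0.01, 0.00, 0.00]] + [[0.00, 0.0, 0.0],[0.00, 0.00, 0.0],[0.00, 0.0, 0.00]]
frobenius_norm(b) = 0.50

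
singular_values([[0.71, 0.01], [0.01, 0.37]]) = [0.71, 0.37]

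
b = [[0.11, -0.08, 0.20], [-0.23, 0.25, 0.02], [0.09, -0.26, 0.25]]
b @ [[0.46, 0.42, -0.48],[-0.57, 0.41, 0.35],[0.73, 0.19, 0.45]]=[[0.24,0.05,0.01], [-0.23,0.01,0.21], [0.37,-0.02,-0.02]]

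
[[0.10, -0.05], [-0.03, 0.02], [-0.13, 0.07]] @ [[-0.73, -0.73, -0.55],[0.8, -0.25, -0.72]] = [[-0.11, -0.06, -0.02], [0.04, 0.02, 0.00], [0.15, 0.08, 0.02]]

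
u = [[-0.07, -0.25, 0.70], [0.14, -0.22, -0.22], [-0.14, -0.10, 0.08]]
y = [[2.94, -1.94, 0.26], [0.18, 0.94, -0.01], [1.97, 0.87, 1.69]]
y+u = [[2.87, -2.19, 0.96],[0.32, 0.72, -0.23],[1.83, 0.77, 1.77]]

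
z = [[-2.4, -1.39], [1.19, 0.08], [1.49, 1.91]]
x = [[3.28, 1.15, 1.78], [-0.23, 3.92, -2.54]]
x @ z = [[-3.85, -1.07], [1.43, -4.22]]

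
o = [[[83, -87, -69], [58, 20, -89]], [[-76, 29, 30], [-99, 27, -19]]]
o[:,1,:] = [[58, 20, -89], [-99, 27, -19]]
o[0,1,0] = 58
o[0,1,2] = -89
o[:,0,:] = [[83, -87, -69], [-76, 29, 30]]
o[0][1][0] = 58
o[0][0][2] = -69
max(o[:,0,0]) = 83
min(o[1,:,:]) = -99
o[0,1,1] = 20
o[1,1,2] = -19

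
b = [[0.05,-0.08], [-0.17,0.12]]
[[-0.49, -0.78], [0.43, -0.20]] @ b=[[0.11, -0.05], [0.06, -0.06]]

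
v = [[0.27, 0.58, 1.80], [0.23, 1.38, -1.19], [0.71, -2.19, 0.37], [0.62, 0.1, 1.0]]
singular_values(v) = [2.86, 2.24, 0.83]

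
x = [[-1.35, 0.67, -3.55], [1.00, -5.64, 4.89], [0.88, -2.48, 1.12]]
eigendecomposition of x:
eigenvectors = [[(-0.69+0j), (-0.69-0j), -0.65+0.00j],[-0.02+0.57j, (-0.02-0.57j), -0.69+0.00j],[-0.08+0.45j, -0.08-0.45j, -0.32+0.00j]]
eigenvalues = [(-1.73+1.74j), (-1.73-1.74j), (-2.41+0j)]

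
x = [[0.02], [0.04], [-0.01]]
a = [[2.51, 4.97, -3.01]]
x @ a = [[0.05, 0.1, -0.06], [0.1, 0.2, -0.12], [-0.03, -0.05, 0.03]]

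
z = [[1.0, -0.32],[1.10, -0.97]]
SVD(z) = [[-0.57, -0.82],[-0.82, 0.57]] @ diag([1.7695568472229761, 0.3492399811680804]) @ [[-0.83, 0.55], [-0.55, -0.83]]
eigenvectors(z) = [[0.85, 0.18], [0.53, 0.98]]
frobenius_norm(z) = 1.80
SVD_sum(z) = [[0.84, -0.56], [1.21, -0.8]] + [[0.16, 0.24],[-0.11, -0.17]]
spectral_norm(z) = 1.77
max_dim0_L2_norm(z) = 1.49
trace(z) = 0.03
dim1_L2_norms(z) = [1.05, 1.47]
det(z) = -0.62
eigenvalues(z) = [0.8, -0.77]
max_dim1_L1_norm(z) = 2.07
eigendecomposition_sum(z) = [[0.9, -0.16], [0.56, -0.10]] + [[0.10, -0.16], [0.54, -0.87]]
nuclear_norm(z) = 2.12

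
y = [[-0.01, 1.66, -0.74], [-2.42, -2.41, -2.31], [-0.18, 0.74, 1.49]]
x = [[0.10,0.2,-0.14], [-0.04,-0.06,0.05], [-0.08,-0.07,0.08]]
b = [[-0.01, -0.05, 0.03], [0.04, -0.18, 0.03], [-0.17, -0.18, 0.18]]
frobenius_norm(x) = 0.31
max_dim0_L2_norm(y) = 3.02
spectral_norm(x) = 0.31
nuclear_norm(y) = 7.19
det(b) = -0.00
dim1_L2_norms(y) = [1.82, 4.12, 1.67]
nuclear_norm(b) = 0.48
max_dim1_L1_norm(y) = 7.14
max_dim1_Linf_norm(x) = 0.2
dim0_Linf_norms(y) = [2.42, 2.41, 2.31]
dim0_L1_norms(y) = [2.61, 4.81, 4.54]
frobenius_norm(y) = 4.81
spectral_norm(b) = 0.33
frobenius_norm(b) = 0.36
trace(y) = -0.93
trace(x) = 0.12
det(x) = -0.00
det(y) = 8.34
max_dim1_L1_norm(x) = 0.44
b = y @ x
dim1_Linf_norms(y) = [1.66, 2.42, 1.49]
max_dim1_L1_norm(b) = 0.53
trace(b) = -0.01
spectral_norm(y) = 4.33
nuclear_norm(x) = 0.35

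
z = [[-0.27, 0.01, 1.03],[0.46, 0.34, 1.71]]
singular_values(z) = [2.04, 0.49]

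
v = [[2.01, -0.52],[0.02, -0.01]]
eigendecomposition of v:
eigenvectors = [[1.00, 0.25], [0.01, 0.97]]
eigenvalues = [2.0, -0.0]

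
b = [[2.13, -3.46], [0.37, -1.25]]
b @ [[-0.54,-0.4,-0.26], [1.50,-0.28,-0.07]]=[[-6.34, 0.12, -0.31], [-2.07, 0.20, -0.01]]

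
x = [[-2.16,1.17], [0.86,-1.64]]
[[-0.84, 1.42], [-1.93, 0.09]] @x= [[3.04, -3.31], [4.25, -2.41]]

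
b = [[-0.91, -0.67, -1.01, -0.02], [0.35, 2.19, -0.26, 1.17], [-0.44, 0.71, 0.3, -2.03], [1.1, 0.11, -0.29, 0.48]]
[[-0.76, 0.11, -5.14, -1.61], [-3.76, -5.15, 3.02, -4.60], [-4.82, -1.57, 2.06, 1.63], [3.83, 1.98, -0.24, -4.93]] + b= [[-1.67, -0.56, -6.15, -1.63], [-3.41, -2.96, 2.76, -3.43], [-5.26, -0.86, 2.36, -0.4], [4.93, 2.09, -0.53, -4.45]]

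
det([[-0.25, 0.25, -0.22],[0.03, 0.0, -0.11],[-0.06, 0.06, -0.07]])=0.000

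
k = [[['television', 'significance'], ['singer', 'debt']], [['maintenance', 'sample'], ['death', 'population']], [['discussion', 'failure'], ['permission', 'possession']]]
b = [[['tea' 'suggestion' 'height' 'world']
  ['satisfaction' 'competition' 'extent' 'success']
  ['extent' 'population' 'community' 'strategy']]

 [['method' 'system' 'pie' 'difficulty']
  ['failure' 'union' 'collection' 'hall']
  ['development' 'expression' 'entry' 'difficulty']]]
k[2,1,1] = 'possession'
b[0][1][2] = 'extent'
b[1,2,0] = 'development'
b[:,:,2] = [['height', 'extent', 'community'], ['pie', 'collection', 'entry']]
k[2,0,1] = 'failure'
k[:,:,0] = [['television', 'singer'], ['maintenance', 'death'], ['discussion', 'permission']]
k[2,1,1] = 'possession'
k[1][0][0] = 'maintenance'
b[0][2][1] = 'population'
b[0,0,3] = 'world'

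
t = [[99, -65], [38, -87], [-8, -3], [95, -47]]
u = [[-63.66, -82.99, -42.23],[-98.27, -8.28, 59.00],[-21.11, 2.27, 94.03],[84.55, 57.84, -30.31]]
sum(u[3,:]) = 112.07999999999998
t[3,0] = 95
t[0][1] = -65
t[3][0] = 95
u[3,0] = 84.55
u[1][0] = -98.27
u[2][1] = 2.27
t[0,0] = 99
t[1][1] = -87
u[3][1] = 57.84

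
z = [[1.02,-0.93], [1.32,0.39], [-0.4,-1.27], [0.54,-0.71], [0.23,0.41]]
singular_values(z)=[1.87, 1.75]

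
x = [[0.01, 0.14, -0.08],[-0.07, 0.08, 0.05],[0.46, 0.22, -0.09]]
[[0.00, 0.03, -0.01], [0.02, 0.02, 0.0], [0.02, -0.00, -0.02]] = x@[[0.02, -0.11, -0.02], [0.13, 0.17, -0.02], [0.18, -0.10, 0.03]]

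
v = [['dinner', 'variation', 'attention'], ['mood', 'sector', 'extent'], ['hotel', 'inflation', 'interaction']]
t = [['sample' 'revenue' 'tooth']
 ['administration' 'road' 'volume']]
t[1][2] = 'volume'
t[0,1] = 'revenue'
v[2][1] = 'inflation'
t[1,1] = 'road'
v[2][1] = 'inflation'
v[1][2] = 'extent'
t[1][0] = 'administration'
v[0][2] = 'attention'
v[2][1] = 'inflation'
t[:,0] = ['sample', 'administration']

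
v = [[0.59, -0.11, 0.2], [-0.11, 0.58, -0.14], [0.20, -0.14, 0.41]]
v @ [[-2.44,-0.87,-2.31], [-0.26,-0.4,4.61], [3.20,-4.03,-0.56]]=[[-0.77, -1.28, -1.98], [-0.33, 0.43, 3.01], [0.86, -1.77, -1.34]]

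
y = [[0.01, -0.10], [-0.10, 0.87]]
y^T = [[0.01, -0.10], [-0.10, 0.87]]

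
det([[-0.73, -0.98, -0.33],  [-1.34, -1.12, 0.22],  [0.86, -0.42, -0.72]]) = -0.400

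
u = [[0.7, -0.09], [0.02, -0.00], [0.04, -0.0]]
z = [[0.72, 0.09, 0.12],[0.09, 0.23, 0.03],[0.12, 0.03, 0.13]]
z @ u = [[0.51, -0.06], [0.07, -0.01], [0.09, -0.01]]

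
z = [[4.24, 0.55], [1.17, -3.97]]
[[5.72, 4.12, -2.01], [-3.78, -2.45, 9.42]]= z@ [[1.18, 0.86, -0.16], [1.30, 0.87, -2.42]]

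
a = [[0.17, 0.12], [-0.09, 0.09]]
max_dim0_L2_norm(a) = 0.19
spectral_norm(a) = 0.21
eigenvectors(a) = [[(0.76+0j), (0.76-0j)], [(-0.25+0.6j), -0.25-0.60j]]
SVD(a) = [[-0.99, 0.16], [0.16, 0.99]] @ diag([0.2098277683972717, 0.12438773094409637]) @ [[-0.87, -0.50], [-0.50, 0.87]]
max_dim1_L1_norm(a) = 0.29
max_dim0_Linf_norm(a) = 0.17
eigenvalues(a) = [(0.13+0.1j), (0.13-0.1j)]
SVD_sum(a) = [[0.18, 0.10], [-0.03, -0.02]] + [[-0.01,0.02], [-0.06,0.11]]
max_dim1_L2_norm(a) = 0.21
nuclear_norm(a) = 0.33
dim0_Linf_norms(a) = [0.17, 0.12]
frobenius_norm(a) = 0.24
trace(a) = 0.26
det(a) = 0.03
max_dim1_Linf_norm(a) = 0.17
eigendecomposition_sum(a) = [[0.08+0.02j, 0.06-0.08j],[-0.04+0.06j, 0.04+0.08j]] + [[(0.08-0.02j), 0.06+0.08j], [-0.04-0.06j, 0.05-0.08j]]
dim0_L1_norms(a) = [0.26, 0.21]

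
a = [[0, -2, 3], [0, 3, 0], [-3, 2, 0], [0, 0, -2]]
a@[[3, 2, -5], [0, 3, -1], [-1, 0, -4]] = [[-3, -6, -10], [0, 9, -3], [-9, 0, 13], [2, 0, 8]]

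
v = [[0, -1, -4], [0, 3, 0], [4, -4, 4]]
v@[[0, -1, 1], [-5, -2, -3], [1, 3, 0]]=[[1, -10, 3], [-15, -6, -9], [24, 16, 16]]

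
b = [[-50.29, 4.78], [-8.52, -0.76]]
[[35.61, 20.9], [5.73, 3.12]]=b@[[-0.69, -0.39], [0.19, 0.27]]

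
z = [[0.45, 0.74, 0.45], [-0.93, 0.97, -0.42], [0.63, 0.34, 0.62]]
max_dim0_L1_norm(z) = 2.05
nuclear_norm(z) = 2.83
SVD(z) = [[-0.22, -0.73, -0.65], [0.86, -0.46, 0.23], [-0.47, -0.51, 0.73]] @ diag([1.494846139142314, 1.2613219988815445, 0.07875173286209146]) @ [[-0.80, 0.34, -0.5], [-0.17, -0.92, -0.35], [-0.58, -0.2, 0.79]]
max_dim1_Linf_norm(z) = 0.97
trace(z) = 2.04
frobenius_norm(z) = 1.96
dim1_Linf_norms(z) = [0.74, 0.97, 0.63]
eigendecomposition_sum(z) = [[0.21+0.35j, (0.38-0.27j), 0.25+0.18j],[(-0.47+0.39j), 0.49+0.49j, -0.20+0.40j],[0.34+0.18j, 0.16-0.40j, 0.28+0.02j]] + [[0.21-0.35j, (0.38+0.27j), 0.25-0.18j], [-0.47-0.39j, (0.49-0.49j), -0.20-0.40j], [0.34-0.18j, 0.16+0.40j, 0.28-0.02j]] + [[(0.04-0j), (-0.01+0j), -0.04-0.00j], [(0.01-0j), -0.01+0.00j, (-0.02-0j)], [(-0.05+0j), 0.02-0.00j, 0.06+0.00j]]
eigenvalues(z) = [(0.98+0.86j), (0.98-0.86j), (0.09+0j)]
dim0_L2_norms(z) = [1.21, 1.27, 0.87]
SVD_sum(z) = [[0.26,-0.11,0.17], [-1.02,0.44,-0.64], [0.55,-0.24,0.35]] + [[0.16, 0.84, 0.32], [0.10, 0.54, 0.21], [0.11, 0.59, 0.23]] + [[0.03, 0.01, -0.04], [-0.01, -0.0, 0.01], [-0.03, -0.01, 0.05]]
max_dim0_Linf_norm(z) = 0.97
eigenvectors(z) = [[0.08-0.49j, 0.08+0.49j, (-0.56+0j)], [(0.74+0j), (0.74-0j), -0.21+0.00j], [-0.18-0.42j, (-0.18+0.42j), 0.80+0.00j]]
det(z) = 0.15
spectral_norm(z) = 1.49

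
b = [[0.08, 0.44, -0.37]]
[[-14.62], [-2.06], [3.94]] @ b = [[-1.17,-6.43,5.41],[-0.16,-0.91,0.76],[0.32,1.73,-1.46]]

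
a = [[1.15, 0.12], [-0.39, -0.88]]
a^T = [[1.15, -0.39], [0.12, -0.88]]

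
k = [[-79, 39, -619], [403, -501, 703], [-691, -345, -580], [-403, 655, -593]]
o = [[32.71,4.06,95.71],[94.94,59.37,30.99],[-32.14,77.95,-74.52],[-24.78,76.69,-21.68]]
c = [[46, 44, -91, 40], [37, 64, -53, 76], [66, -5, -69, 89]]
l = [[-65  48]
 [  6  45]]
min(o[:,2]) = -74.52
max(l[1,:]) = 45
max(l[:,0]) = 6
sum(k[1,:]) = 605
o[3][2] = -21.68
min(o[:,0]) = -32.14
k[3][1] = 655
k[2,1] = -345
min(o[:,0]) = -32.14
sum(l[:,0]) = -59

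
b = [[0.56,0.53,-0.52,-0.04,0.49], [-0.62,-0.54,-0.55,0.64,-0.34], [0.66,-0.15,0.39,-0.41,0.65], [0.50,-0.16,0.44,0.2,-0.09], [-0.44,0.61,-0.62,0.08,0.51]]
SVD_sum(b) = [[0.35, 0.09, 0.20, -0.20, 0.2], [-0.80, -0.20, -0.45, 0.45, -0.46], [0.71, 0.18, 0.4, -0.40, 0.4], [0.27, 0.07, 0.15, -0.15, 0.15], [-0.19, -0.05, -0.11, 0.11, -0.11]] + [[-0.09,  0.50,  -0.51,  -0.04,  0.4], [0.01,  -0.07,  0.07,  0.01,  -0.06], [0.01,  -0.04,  0.04,  0.00,  -0.03], [0.05,  -0.29,  0.29,  0.02,  -0.23], [-0.11,  0.63,  -0.65,  -0.05,  0.50]] + [[0.23, -0.14, -0.16, 0.22, 0.04], [0.23, -0.14, -0.16, 0.22, 0.04], [0.06, -0.04, -0.05, 0.06, 0.01], [0.17, -0.1, -0.12, 0.16, 0.03], [-0.08, 0.05, 0.05, -0.07, -0.01]] + [[0.05, 0.1, 0.01, 0.03, -0.11],[-0.06, -0.13, -0.01, -0.04, 0.14],[-0.12, -0.25, -0.01, -0.08, 0.26],[0.05, 0.11, 0.01, 0.03, -0.11],[-0.03, -0.06, -0.0, -0.02, 0.06]] + [[0.02, -0.02, -0.05, -0.06, -0.03], [0.00, -0.00, -0.00, -0.00, -0.00], [-0.0, 0.00, 0.01, 0.01, 0.0], [-0.04, 0.05, 0.11, 0.13, 0.08], [-0.03, 0.04, 0.09, 0.11, 0.06]]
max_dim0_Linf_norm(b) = 0.66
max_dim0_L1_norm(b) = 2.78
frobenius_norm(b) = 2.35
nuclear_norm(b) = 4.51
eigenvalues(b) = [(0.42+1.33j), (0.42-1.33j), (-0.61+0j), (0.59+0j), (0.3+0j)]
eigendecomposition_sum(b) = [[(0.13+0.32j), (0.21-0.08j), -0.20+0.31j, (-0.11-0.19j), 0.31+0.07j],  [-0.29-0.09j, -0.06+0.19j, -0.10-0.31j, 0.19+0.03j, (-0.22+0.17j)],  [(0.41+0.03j), 0.02-0.26j, (0.23+0.38j), -0.26+0.01j, 0.24-0.29j],  [0.15-0.21j, (-0.13-0.1j), 0.27+0.00j, (-0.08+0.14j), (-0.07-0.22j)],  [-0.15+0.37j, (0.23+0.1j), -0.41+0.10j, 0.06-0.25j, (0.2+0.31j)]] + [[0.13-0.32j, (0.21+0.08j), (-0.2-0.31j), -0.11+0.19j, (0.31-0.07j)],[(-0.29+0.09j), (-0.06-0.19j), (-0.1+0.31j), (0.19-0.03j), -0.22-0.17j],[(0.41-0.03j), (0.02+0.26j), 0.23-0.38j, -0.26-0.01j, 0.24+0.29j],[0.15+0.21j, (-0.13+0.1j), (0.27-0j), (-0.08-0.14j), -0.07+0.22j],[-0.15-0.37j, 0.23-0.10j, (-0.41-0.1j), (0.06+0.25j), (0.2-0.31j)]] + [[(0.01-0j),(0.05+0j),0.03+0.00j,-0.02-0.00j,(-0.01+0j)], [(-0.1+0j),-0.44-0.00j,-0.31-0.00j,0.18+0.00j,0.10-0.00j], [-0.04+0.00j,-0.20-0.00j,-0.14-0.00j,(0.08+0j),0.05-0.00j], [0.00-0.00j,0.01+0.00j,0j,(-0-0j),(-0+0j)], [(0.03-0j),(0.15+0j),(0.11+0j),(-0.06-0j),(-0.04+0j)]] + [[(0.28-0j), 0.07-0.00j, (-0.15+0j), 0.23+0.00j, (-0.08+0j)], [(0.07-0j), (0.02-0j), (-0.04+0j), 0.06+0.00j, (-0.02+0j)], [(-0.08+0j), -0.02+0.00j, 0.04-0.00j, -0.06-0.00j, (0.02-0j)], [(0.27-0j), 0.07-0.00j, (-0.14+0j), (0.22+0j), -0.08+0.00j], [-0.12+0.00j, -0.03+0.00j, 0.06-0.00j, -0.10-0.00j, (0.04-0j)]] + [[(0.02+0j), (-0.01-0j), -0.01+0.00j, -0.03-0.00j, (-0.03-0j)],  [(-0.01-0j), 0.00+0.00j, (0.01-0j), 0.02+0.00j, 0.02+0.00j],  [-0.05-0.00j, 0.02+0.00j, (0.03-0j), 0.10+0.00j, 0.10+0.00j],  [(-0.07-0j), 0.02+0.00j, 0.04-0.00j, (0.14+0j), 0.14+0.00j],  [-0.06-0.00j, 0.02+0.00j, (0.03-0j), (0.11+0j), (0.11+0j)]]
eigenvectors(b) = [[(-0.2-0.4j), (-0.2+0.4j), (0.1+0j), -0.67+0.00j, (-0.16+0j)], [(0.38+0.09j), (0.38-0.09j), -0.87+0.00j, -0.17+0.00j, (0.1+0j)], [-0.53+0.00j, (-0.53-0j), -0.39+0.00j, 0.18+0.00j, (0.48+0j)], [(-0.17+0.28j), (-0.17-0.28j), (0.01+0j), (-0.64+0j), (0.67+0j)], [(0.15-0.49j), 0.15+0.49j, 0.30+0.00j, (0.29+0j), (0.54+0j)]]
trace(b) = 1.12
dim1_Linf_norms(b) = [0.56, 0.64, 0.66, 0.5, 0.62]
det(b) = -0.21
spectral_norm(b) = 1.67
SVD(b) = [[-0.30,0.58,0.61,0.31,0.33],[0.68,-0.08,0.61,-0.40,0.01],[-0.61,-0.05,0.17,-0.77,-0.04],[-0.23,-0.33,0.44,0.34,-0.73],[0.16,0.74,-0.20,-0.19,-0.6]] @ diag([1.6710801366897188, 1.4187644657496905, 0.6372896736509072, 0.509810484591668, 0.27120787072907726]) @ [[-0.70, -0.18, -0.39, 0.40, -0.40], [-0.10, 0.61, -0.62, -0.04, 0.48], [0.60, -0.36, -0.42, 0.58, 0.09], [0.31, 0.64, 0.04, 0.20, -0.67], [0.2, -0.25, -0.53, -0.68, -0.39]]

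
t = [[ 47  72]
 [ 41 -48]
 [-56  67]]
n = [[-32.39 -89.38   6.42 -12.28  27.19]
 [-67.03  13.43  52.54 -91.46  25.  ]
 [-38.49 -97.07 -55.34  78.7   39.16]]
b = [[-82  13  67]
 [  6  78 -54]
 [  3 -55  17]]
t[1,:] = [41, -48]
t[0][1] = 72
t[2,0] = -56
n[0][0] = -32.39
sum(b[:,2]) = 30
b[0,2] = 67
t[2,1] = 67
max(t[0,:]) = 72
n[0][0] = -32.39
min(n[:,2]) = -55.34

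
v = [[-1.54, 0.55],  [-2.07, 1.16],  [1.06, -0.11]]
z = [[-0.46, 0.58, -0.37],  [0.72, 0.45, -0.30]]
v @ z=[[1.1, -0.65, 0.4], [1.79, -0.68, 0.42], [-0.57, 0.57, -0.36]]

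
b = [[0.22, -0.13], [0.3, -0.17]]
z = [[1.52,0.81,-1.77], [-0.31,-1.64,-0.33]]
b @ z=[[0.37,0.39,-0.35],[0.51,0.52,-0.47]]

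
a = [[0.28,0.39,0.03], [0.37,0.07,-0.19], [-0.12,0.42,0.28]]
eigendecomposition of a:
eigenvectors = [[0.78,0.45,0.44],[0.47,-0.35,-0.30],[0.41,0.82,0.85]]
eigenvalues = [0.53, 0.03, 0.07]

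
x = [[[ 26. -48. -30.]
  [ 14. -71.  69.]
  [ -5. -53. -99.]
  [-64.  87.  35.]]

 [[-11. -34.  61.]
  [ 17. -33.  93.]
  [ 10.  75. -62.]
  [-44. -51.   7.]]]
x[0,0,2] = -30.0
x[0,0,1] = -48.0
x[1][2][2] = -62.0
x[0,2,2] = -99.0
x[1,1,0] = 17.0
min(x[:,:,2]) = -99.0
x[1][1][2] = 93.0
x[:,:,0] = [[26.0, 14.0, -5.0, -64.0], [-11.0, 17.0, 10.0, -44.0]]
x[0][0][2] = -30.0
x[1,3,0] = -44.0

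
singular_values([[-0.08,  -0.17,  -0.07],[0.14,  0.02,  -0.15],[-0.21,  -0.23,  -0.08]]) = [0.38, 0.2, 0.03]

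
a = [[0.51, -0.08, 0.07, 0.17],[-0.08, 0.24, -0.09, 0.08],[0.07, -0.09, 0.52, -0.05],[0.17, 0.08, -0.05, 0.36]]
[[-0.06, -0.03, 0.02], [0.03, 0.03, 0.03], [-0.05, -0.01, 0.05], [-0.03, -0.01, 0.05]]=a@[[-0.04, -0.03, -0.01], [0.14, 0.12, 0.12], [-0.07, 0.01, 0.14], [-0.11, -0.04, 0.13]]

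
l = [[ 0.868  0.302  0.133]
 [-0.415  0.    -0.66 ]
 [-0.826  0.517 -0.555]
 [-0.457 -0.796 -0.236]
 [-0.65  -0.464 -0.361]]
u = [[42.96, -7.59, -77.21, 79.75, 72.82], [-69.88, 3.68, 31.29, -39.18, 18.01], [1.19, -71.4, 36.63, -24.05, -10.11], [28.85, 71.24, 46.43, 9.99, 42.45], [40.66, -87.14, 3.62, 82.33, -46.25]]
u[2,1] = -71.4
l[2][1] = 0.517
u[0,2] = -77.21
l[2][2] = -0.555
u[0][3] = 79.75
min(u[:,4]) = -46.25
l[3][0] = -0.457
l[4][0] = -0.65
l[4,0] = -0.65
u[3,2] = 46.43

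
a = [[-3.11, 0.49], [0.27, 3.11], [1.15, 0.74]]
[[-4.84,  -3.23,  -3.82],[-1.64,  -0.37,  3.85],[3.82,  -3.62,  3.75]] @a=[[9.79, -15.24], [9.43, 0.89], [-8.55, -6.61]]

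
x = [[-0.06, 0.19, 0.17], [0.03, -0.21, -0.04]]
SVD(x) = [[-0.78, 0.62],[0.62, 0.78]] @ diag([0.32761529357379804, 0.08870298425957363]) @ [[0.2, -0.85, -0.48], [-0.16, -0.51, 0.84]]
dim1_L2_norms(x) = [0.26, 0.22]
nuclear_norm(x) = 0.42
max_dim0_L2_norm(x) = 0.28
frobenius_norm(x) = 0.34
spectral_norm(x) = 0.33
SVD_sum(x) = [[-0.05, 0.22, 0.12],[0.04, -0.17, -0.10]] + [[-0.01,-0.03,0.05], [-0.01,-0.04,0.06]]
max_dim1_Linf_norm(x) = 0.21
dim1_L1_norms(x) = [0.42, 0.28]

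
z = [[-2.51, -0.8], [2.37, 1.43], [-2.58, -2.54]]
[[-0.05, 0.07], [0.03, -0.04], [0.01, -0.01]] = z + [[2.46,0.87], [-2.34,-1.47], [2.59,2.53]]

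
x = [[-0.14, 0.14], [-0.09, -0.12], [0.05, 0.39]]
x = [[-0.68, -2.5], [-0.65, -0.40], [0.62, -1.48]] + [[0.54, 2.64], [0.56, 0.28], [-0.57, 1.87]]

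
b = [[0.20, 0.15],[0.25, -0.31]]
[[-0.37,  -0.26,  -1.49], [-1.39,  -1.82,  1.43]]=b @ [[-3.26, -3.55, -2.47], [1.86, 3.02, -6.61]]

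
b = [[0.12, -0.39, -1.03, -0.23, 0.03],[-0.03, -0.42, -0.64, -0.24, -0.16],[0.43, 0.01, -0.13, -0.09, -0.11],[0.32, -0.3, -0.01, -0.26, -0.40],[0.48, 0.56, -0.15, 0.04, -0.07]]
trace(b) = -0.76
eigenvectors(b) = [[0.16-0.41j, (0.16+0.41j), (0.36+0.01j), (0.36-0.01j), 0.07+0.00j], [(0.21-0.42j), 0.21+0.42j, (-0.06+0.32j), -0.06-0.32j, (-0.19+0j)], [-0.26-0.10j, -0.26+0.10j, (0.15-0.25j), (0.15+0.25j), (-0.13+0j)], [(-0.09-0.33j), -0.09+0.33j, -0.39+0.10j, (-0.39-0.1j), 0.90+0.00j], [(-0.63+0j), -0.63-0.00j, (0.72+0j), 0.72-0.00j, -0.36+0.00j]]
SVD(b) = [[-0.78,0.02,0.35,0.29,-0.42], [-0.57,-0.15,-0.08,-0.54,0.6], [-0.14,0.46,-0.22,0.65,0.54], [-0.21,0.21,-0.85,-0.15,-0.40], [0.05,0.85,0.3,-0.42,-0.07]] @ diag([1.415795316081599, 0.8530453774510075, 0.6391961917746968, 0.1603521424049169, 0.007254365427221575]) @ [[-0.13, 0.45, 0.83, 0.27, 0.12], [0.8, 0.56, -0.14, -0.03, -0.2], [-0.28, 0.50, -0.49, 0.3, 0.58], [0.52, -0.44, 0.17, 0.16, 0.70], [0.07, -0.21, -0.12, 0.9, -0.36]]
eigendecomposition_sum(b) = [[(0.08+0.25j), -0.24+0.05j, (-0.36+0.05j), (-0.13-0.06j), (-0.06-0.16j)], [(0.07+0.27j), (-0.26+0.03j), -0.39+0.02j, -0.14-0.08j, -0.05-0.18j], [0.16-0.06j, 0.03+0.15j, (0.04+0.23j), (-0.04+0.09j), -0.10+0.04j], [0.17+0.11j, (-0.13+0.14j), -0.20+0.20j, (-0.11+0.02j), (-0.11-0.07j)], [0.28-0.24j, (0.19+0.29j), (0.25+0.45j), (-0.02+0.21j), (-0.18+0.16j)]] + [[0.08-0.25j, -0.24-0.05j, -0.36-0.05j, (-0.13+0.06j), -0.06+0.16j], [0.07-0.27j, (-0.26-0.03j), (-0.39-0.02j), (-0.14+0.08j), -0.05+0.18j], [(0.16+0.06j), (0.03-0.15j), 0.04-0.23j, (-0.04-0.09j), (-0.1-0.04j)], [(0.17-0.11j), (-0.13-0.14j), (-0.2-0.2j), (-0.11-0.02j), -0.11+0.07j], [0.28+0.24j, 0.19-0.29j, 0.25-0.45j, (-0.02-0.21j), (-0.18-0.16j)]] + [[(-0.02+0.1j),0.05-0.07j,(-0.16-0.05j),(0.02-0.02j),(0.07+0.02j)], [-0.08-0.04j,0.05+0.05j,(0.07-0.14j),0.01+0.02j,(-0.03+0.06j)], [(0.06+0.06j),-0.03-0.06j,-0.10+0.09j,(-0.01-0.02j),(0.05-0.04j)], [(-0-0.11j),(-0.03+0.09j),(0.19+0.01j),(-0.01+0.03j),(-0.09-0.01j)], [(-0.04+0.19j),0.09-0.14j,-0.32-0.09j,(0.03-0.04j),(0.15+0.05j)]] + [[-0.02-0.10j, 0.05+0.07j, -0.16+0.05j, (0.02+0.02j), 0.07-0.02j], [-0.08+0.04j, 0.05-0.05j, 0.07+0.14j, (0.01-0.02j), -0.03-0.06j], [0.06-0.06j, (-0.03+0.06j), (-0.1-0.09j), -0.01+0.02j, (0.05+0.04j)], [-0.00+0.11j, (-0.03-0.09j), 0.19-0.01j, (-0.01-0.03j), -0.09+0.01j], [(-0.04-0.19j), (0.09+0.14j), -0.32+0.09j, 0.03+0.04j, (0.15-0.05j)]] + [[(-0+0j), -0j, 0.00-0.00j, -0.00-0.00j, (-0+0j)],[-0j, (-0+0j), -0.00+0.00j, 0j, -0j],[-0j, -0.00+0.00j, (-0+0j), 0.00+0.00j, -0j],[(-0.01+0j), (0.01-0j), (0.01-0j), (-0.01-0j), -0.00+0.00j],[-0j, (-0+0j), -0.00+0.00j, 0j, 0.00-0.00j]]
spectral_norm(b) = 1.42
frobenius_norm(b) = 1.78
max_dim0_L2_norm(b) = 1.23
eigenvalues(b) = [(-0.44+0.69j), (-0.44-0.69j), (0.07+0.31j), (0.07-0.31j), (-0.01+0j)]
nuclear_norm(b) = 3.08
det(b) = -0.00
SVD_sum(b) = [[0.14, -0.49, -0.93, -0.30, -0.13], [0.10, -0.36, -0.67, -0.22, -0.09], [0.03, -0.09, -0.16, -0.05, -0.02], [0.04, -0.13, -0.25, -0.08, -0.03], [-0.01, 0.03, 0.05, 0.02, 0.01]] + [[0.02, 0.01, -0.0, -0.0, -0.0], [-0.1, -0.07, 0.02, 0.00, 0.03], [0.31, 0.22, -0.05, -0.01, -0.08], [0.14, 0.1, -0.02, -0.01, -0.03], [0.58, 0.4, -0.1, -0.03, -0.14]] + [[-0.06, 0.11, -0.11, 0.07, 0.13], [0.02, -0.03, 0.03, -0.02, -0.03], [0.04, -0.07, 0.07, -0.04, -0.08], [0.15, -0.28, 0.27, -0.17, -0.31], [-0.05, 0.1, -0.10, 0.06, 0.11]] + [[0.02,-0.02,0.01,0.01,0.03],[-0.04,0.04,-0.01,-0.01,-0.06],[0.05,-0.05,0.02,0.02,0.07],[-0.01,0.01,-0.0,-0.0,-0.02],[-0.03,0.03,-0.01,-0.01,-0.05]] + [[-0.0, 0.0, 0.00, -0.0, 0.0], [0.0, -0.0, -0.00, 0.00, -0.0], [0.0, -0.00, -0.00, 0.0, -0.00], [-0.0, 0.0, 0.0, -0.0, 0.00], [-0.00, 0.00, 0.0, -0.00, 0.00]]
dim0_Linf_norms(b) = [0.48, 0.56, 1.03, 0.26, 0.4]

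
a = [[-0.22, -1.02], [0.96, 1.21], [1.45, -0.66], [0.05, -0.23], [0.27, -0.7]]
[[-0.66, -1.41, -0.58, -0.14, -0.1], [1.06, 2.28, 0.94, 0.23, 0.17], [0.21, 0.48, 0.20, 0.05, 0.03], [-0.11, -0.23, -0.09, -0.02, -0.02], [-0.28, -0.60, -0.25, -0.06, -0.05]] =a @ [[0.4, 0.87, 0.36, 0.09, 0.06], [0.56, 1.19, 0.49, 0.12, 0.09]]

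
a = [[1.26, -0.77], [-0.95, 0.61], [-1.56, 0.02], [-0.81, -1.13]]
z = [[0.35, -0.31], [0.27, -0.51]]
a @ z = [[0.23, 0.00], [-0.17, -0.02], [-0.54, 0.47], [-0.59, 0.83]]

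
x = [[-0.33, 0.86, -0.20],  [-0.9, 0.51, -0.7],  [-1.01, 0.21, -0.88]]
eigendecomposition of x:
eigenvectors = [[-0.35-0.40j, -0.35+0.40j, -0.60+0.00j],[(0.38-0.22j), 0.38+0.22j, (0.04+0j)],[(0.73+0j), (0.73-0j), 0.80+0.00j]]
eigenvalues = [(-0.29+0.49j), (-0.29-0.49j), (-0.12+0j)]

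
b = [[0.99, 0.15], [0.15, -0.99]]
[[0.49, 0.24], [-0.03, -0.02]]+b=[[1.48, 0.39], [0.12, -1.01]]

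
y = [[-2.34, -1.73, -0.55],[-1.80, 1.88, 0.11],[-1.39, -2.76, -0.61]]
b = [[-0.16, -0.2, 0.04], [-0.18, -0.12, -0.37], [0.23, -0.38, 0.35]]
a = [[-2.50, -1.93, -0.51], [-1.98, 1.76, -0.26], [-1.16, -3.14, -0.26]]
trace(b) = 0.07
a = y + b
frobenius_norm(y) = 5.05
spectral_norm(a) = 4.47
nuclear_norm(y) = 6.99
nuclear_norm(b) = 1.17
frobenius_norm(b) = 0.76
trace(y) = -1.07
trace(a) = -1.00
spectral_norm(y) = 4.23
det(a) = -0.62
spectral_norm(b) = 0.63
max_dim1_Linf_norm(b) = 0.38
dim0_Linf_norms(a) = [2.5, 3.14, 0.51]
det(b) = 0.04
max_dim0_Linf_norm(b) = 0.38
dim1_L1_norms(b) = [0.4, 0.67, 0.96]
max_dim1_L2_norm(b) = 0.57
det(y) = -0.03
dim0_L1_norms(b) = [0.57, 0.7, 0.76]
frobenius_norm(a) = 5.35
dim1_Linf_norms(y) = [2.34, 1.88, 2.76]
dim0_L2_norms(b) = [0.33, 0.45, 0.51]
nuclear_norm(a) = 7.45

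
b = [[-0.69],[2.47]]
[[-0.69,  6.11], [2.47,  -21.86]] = b@[[1.00,-8.85]]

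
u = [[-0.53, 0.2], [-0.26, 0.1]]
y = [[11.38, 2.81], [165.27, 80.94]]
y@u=[[-6.76, 2.56],[-108.64, 41.15]]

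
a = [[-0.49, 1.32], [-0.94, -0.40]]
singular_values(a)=[1.41, 1.02]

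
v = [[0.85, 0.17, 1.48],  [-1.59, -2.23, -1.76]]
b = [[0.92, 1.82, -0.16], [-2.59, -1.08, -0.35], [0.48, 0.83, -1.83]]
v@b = [[1.05, 2.59, -2.9], [3.47, -1.95, 4.26]]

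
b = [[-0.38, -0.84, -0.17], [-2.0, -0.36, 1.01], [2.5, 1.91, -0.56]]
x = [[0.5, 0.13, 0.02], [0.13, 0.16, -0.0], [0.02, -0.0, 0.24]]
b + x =[[0.12,-0.71,-0.15], [-1.87,-0.20,1.01], [2.52,1.91,-0.32]]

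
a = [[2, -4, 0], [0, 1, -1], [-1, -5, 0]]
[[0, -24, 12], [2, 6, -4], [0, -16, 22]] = a@ [[0, -4, -2], [0, 4, -4], [-2, -2, 0]]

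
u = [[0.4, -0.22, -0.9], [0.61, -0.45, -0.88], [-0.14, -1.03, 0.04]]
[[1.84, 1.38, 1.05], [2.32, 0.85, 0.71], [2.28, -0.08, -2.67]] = u@[[-0.05, -1.98, 1.14], [-2.27, 0.25, 2.39], [-1.51, -2.47, -1.24]]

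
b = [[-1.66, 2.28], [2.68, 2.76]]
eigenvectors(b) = [[-0.90, -0.38],[0.44, -0.92]]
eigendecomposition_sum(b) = [[-2.3, 0.95], [1.12, -0.46]] + [[0.64, 1.33],[1.56, 3.22]]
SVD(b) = [[0.24, 0.97], [0.97, -0.24]] @ diag([3.907056784855812, 2.736586793783849]) @ [[0.56, 0.83], [-0.83, 0.56]]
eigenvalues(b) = [-2.77, 3.87]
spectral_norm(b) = 3.91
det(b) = -10.69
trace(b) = 1.10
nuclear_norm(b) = 6.64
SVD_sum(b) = [[0.54,0.79], [2.13,3.14]] + [[-2.2, 1.49], [0.55, -0.38]]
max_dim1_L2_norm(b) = 3.85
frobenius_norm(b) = 4.77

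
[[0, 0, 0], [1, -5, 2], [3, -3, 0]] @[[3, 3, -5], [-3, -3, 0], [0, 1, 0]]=[[0, 0, 0], [18, 20, -5], [18, 18, -15]]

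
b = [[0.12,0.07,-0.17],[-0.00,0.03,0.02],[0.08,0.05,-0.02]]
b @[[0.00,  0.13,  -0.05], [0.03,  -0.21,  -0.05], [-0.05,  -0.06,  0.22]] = [[0.01, 0.01, -0.05], [-0.00, -0.01, 0.00], [0.0, 0.0, -0.01]]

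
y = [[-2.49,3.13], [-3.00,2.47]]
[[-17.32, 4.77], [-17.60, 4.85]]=y@[[3.80, -1.05],  [-2.51, 0.69]]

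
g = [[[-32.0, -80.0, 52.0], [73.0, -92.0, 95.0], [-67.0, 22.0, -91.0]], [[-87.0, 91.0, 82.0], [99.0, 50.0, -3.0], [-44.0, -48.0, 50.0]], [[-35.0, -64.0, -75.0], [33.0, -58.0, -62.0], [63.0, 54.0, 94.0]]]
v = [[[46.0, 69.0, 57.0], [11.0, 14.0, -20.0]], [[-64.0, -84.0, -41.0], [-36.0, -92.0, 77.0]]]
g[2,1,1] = -58.0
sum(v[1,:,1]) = -176.0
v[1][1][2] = 77.0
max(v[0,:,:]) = 69.0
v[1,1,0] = -36.0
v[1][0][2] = -41.0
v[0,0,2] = 57.0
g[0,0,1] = -80.0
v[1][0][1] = -84.0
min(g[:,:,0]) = -87.0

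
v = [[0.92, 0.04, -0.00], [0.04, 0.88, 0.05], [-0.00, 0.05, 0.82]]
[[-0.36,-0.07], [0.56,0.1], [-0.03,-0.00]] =v@[[-0.42, -0.08], [0.66, 0.12], [-0.08, -0.01]]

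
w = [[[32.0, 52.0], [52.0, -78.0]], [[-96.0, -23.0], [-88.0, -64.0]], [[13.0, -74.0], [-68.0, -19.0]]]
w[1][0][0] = -96.0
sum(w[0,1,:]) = -26.0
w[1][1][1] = -64.0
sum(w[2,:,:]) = -148.0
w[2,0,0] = 13.0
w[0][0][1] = 52.0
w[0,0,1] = 52.0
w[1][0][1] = -23.0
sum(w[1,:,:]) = -271.0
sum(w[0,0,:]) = 84.0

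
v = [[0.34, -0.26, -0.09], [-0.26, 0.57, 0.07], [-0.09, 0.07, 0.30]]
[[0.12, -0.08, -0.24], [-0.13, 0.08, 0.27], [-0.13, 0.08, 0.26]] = v @ [[0.17, -0.11, -0.35], [-0.11, 0.07, 0.23], [-0.35, 0.23, 0.72]]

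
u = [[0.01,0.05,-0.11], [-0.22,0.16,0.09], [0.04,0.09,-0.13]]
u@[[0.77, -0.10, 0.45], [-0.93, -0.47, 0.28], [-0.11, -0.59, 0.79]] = [[-0.03, 0.04, -0.07], [-0.33, -0.11, 0.02], [-0.04, 0.03, -0.06]]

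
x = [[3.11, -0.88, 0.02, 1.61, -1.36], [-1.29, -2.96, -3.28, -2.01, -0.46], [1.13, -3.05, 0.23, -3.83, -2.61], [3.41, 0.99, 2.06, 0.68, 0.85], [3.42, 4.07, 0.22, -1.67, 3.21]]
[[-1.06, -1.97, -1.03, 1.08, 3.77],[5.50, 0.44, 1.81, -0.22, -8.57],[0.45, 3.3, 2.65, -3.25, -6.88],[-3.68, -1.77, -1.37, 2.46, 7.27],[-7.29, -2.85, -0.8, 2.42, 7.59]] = x @ [[-0.69, -0.59, -0.18, 0.48, 1.14],[-1.61, -0.02, -0.07, -0.70, 0.87],[-0.32, 0.56, -0.06, -0.04, 0.63],[0.43, -0.59, -0.53, 0.57, 1.09],[0.75, -0.58, -0.24, 1.43, 0.57]]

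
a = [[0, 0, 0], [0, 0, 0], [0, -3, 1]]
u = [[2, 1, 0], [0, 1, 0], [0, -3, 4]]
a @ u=[[0, 0, 0], [0, 0, 0], [0, -6, 4]]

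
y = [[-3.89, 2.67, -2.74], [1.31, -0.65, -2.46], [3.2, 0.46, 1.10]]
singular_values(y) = [6.13, 2.9, 1.9]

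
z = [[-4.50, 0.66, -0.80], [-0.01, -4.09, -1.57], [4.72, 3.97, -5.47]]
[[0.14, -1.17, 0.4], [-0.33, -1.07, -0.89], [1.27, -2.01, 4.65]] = z@[[0.01, 0.17, 0.06], [0.13, 0.05, 0.41], [-0.13, 0.55, -0.5]]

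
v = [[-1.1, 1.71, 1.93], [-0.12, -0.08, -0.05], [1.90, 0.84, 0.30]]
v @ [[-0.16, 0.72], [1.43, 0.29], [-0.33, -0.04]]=[[1.98, -0.37], [-0.08, -0.11], [0.8, 1.6]]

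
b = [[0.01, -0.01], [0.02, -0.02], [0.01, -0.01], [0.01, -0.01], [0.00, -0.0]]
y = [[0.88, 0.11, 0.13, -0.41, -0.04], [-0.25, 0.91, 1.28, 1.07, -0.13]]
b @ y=[[0.01, -0.01, -0.01, -0.01, 0.00], [0.02, -0.02, -0.02, -0.03, 0.0], [0.01, -0.01, -0.01, -0.01, 0.00], [0.01, -0.01, -0.01, -0.01, 0.0], [0.00, 0.0, 0.0, 0.0, 0.00]]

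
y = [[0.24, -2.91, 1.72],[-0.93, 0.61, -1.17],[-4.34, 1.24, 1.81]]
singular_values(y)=[4.93, 3.54, 0.94]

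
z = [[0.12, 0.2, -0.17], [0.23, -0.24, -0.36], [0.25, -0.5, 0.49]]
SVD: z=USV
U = [[-0.29, 0.17, -0.94], [-0.03, 0.98, 0.18], [0.96, 0.08, -0.28]]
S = [0.77, 0.5, 0.17]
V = [[0.26,-0.68,0.68], [0.54,-0.49,-0.69], [-0.8,-0.54,-0.24]]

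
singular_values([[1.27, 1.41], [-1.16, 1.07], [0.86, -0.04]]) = [2.0, 1.68]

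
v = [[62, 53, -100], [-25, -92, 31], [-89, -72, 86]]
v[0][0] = 62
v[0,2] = -100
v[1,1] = -92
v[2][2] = 86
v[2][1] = -72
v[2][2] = 86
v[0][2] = -100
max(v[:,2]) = 86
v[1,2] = 31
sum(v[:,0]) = -52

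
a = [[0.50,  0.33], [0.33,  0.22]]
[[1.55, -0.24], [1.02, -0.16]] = a @ [[3.01, 1.49], [0.13, -2.98]]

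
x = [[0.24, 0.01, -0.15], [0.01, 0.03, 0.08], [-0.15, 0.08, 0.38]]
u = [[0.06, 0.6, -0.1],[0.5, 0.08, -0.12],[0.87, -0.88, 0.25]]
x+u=[[0.30,0.61,-0.25], [0.51,0.11,-0.04], [0.72,-0.80,0.63]]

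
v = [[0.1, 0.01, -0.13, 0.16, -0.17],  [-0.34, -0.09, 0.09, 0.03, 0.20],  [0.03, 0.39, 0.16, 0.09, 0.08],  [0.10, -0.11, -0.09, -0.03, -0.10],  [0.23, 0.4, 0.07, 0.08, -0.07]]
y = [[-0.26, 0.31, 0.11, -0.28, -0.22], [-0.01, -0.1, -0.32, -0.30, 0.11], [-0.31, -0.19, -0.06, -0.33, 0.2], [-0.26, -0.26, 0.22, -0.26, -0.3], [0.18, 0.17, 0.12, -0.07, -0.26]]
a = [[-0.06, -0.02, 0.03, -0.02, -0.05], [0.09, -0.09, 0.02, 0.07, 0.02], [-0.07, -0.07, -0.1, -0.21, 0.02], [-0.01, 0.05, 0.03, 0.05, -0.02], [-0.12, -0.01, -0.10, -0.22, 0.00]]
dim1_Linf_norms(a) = [0.06, 0.09, 0.21, 0.05, 0.22]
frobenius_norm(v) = 0.85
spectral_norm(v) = 0.66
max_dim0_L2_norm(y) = 0.59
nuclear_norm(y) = 2.24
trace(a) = -0.20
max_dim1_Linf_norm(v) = 0.4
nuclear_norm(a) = 0.61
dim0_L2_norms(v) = [0.44, 0.58, 0.25, 0.2, 0.3]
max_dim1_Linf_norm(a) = 0.22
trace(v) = 0.07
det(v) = -0.00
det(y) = -0.01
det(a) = -0.00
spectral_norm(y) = 0.76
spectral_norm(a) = 0.38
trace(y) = -0.94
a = v @ y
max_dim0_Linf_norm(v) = 0.4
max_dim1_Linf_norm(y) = 0.33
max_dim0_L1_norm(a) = 0.57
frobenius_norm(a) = 0.42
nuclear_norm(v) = 1.35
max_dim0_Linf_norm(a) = 0.22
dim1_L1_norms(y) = [1.18, 0.84, 1.09, 1.3, 0.8]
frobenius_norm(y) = 1.14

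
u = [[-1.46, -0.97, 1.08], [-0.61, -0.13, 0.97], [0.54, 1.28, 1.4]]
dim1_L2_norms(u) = [2.06, 1.15, 1.97]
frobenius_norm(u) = 3.08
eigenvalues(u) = [-2.21, 0.01, 2.01]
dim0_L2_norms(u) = [1.67, 1.61, 2.02]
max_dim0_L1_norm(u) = 3.45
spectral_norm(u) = 2.30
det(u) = -0.03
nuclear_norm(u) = 4.35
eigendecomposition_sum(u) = [[-1.48, -1.15, 0.75], [-0.64, -0.50, 0.33], [0.45, 0.35, -0.23]] + [[0.00, -0.00, 0.00], [-0.00, 0.00, -0.0], [0.00, -0.0, 0.00]] + [[0.02, 0.19, 0.33],[0.04, 0.37, 0.64],[0.09, 0.93, 1.63]]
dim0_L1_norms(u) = [2.61, 2.38, 3.45]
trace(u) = -0.19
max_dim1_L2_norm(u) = 2.06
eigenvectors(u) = [[-0.88, -0.68, 0.18], [-0.38, 0.65, 0.36], [0.27, -0.34, 0.91]]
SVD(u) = [[-0.89, 0.07, 0.45], [-0.45, -0.25, -0.86], [0.05, -0.97, 0.25]] @ diag([2.3049684828521864, 2.036146082462063, 0.005424383143129785]) @ [[0.7, 0.43, -0.58],  [-0.23, -0.62, -0.75],  [0.68, -0.65, 0.34]]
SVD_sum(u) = [[-1.43, -0.88, 1.18],[-0.72, -0.45, 0.60],[0.08, 0.05, -0.07]] + [[-0.03,-0.09,-0.10],[0.12,0.31,0.37],[0.46,1.23,1.47]] + [[0.00, -0.00, 0.00], [-0.00, 0.0, -0.00], [0.00, -0.0, 0.00]]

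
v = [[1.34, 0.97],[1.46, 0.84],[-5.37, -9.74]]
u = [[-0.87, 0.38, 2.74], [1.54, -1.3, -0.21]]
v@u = [[0.33,-0.75,3.47], [0.02,-0.54,3.82], [-10.33,10.62,-12.67]]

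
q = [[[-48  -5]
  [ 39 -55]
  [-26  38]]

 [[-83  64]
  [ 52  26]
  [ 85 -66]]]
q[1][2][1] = -66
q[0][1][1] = -55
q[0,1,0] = 39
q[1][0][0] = -83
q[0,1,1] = -55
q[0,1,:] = [39, -55]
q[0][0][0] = -48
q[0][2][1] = 38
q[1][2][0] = 85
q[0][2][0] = -26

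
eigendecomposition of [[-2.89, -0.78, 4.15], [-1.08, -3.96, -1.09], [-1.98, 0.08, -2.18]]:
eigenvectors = [[-0.77+0.00j, (-0.77-0j), (-0.17+0j)], [(0.29-0.14j), (0.29+0.14j), -0.98+0.00j], [(-0.04-0.55j), (-0.04+0.55j), -0.13+0.00j]]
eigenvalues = [(-2.37+2.81j), (-2.37-2.81j), (-4.29+0j)]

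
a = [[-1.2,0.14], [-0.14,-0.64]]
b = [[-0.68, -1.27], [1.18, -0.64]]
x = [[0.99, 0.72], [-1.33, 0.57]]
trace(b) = -1.32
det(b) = 1.93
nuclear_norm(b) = 2.78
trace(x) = 1.56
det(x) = 1.52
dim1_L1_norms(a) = [1.34, 0.78]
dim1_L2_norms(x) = [1.22, 1.45]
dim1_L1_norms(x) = [1.71, 1.9]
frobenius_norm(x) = 1.90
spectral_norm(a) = 1.21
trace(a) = -1.84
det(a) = 0.79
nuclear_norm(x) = 2.58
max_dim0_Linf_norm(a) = 1.2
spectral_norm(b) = 1.44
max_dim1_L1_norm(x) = 1.9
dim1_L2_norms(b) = [1.44, 1.34]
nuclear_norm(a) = 1.86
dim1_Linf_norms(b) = [1.27, 1.18]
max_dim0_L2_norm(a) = 1.21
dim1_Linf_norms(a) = [1.2, 0.64]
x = b @ a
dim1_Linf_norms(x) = [0.99, 1.33]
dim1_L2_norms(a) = [1.21, 0.66]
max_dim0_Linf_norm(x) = 1.33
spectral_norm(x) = 1.66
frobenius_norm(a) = 1.37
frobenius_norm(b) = 1.97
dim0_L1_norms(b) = [1.86, 1.91]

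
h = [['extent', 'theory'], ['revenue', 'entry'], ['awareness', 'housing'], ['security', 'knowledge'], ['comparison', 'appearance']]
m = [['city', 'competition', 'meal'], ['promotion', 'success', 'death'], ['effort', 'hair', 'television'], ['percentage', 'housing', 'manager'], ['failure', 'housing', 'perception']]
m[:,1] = ['competition', 'success', 'hair', 'housing', 'housing']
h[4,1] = 'appearance'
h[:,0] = ['extent', 'revenue', 'awareness', 'security', 'comparison']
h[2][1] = 'housing'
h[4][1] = 'appearance'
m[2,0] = 'effort'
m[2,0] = 'effort'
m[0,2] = 'meal'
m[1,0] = 'promotion'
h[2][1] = 'housing'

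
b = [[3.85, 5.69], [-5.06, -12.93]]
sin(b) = [[0.93, -0.03], [0.02, 1.01]]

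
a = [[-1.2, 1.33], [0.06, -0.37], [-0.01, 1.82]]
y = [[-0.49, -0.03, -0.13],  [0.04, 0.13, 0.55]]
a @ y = [[0.64, 0.21, 0.89], [-0.04, -0.05, -0.21], [0.08, 0.24, 1.00]]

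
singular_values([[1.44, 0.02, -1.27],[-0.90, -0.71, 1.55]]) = [2.64, 0.65]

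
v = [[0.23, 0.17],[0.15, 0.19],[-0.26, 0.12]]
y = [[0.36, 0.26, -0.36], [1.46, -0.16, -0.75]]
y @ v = [[0.22,  0.07],[0.51,  0.13]]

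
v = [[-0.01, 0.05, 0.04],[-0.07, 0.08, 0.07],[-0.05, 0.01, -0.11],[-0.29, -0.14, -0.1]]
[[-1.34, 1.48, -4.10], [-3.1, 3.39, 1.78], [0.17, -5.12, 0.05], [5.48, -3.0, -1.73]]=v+[[-1.33, 1.43, -4.14], [-3.03, 3.31, 1.71], [0.22, -5.13, 0.16], [5.77, -2.86, -1.63]]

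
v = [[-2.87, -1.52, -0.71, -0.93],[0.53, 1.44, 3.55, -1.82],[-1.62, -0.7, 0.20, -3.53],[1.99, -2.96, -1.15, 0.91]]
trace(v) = -0.32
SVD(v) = [[-0.13, 0.70, 0.17, 0.68], [-0.63, -0.46, -0.42, 0.45], [-0.51, 0.53, -0.4, -0.54], [0.56, 0.13, -0.80, 0.18]] @ diag([5.4295879353879295, 4.635808164389932, 2.853097805046047, 1.249796155261688]) @ [[0.37, -0.37, -0.54, 0.66], [-0.62, -0.53, -0.47, -0.34], [-0.58, 0.62, -0.27, 0.45], [-0.39, -0.44, 0.65, 0.49]]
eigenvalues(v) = [(5.09+0j), (-1.84+2.61j), (-1.84-2.61j), (-1.73+0j)]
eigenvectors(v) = [[(-0.09+0j), -0.32-0.25j, -0.32+0.25j, -0.64+0.00j], [(0.67+0j), 0.20+0.45j, (0.2-0.45j), -0.10+0.00j], [0.38+0.00j, (-0.58+0j), -0.58-0.00j, (0.49+0j)], [(-0.63+0j), -0.22+0.45j, -0.22-0.45j, (0.58+0j)]]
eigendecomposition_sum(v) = [[(0.11-0j), (-0.24-0j), -0.26+0.00j, 0.30-0.00j], [-0.84+0.00j, (1.79+0j), 1.95-0.00j, (-2.24+0j)], [-0.48+0.00j, 1.02+0.00j, 1.11-0.00j, -1.28+0.00j], [0.78-0.00j, (-1.66-0j), -1.81+0.00j, 2.08-0.00j]] + [[-0.83-0.16j, (-0.33-0.83j), -0.51+0.38j, (-0.55-0.64j)],  [0.79+0.64j, (-0.13+1.07j), (0.76-0.11j), (0.22+0.99j)],  [(-1.07+0.54j), (-1.09-0.64j), (-0.24+0.87j), -1.17-0.23j],  [(0.01+1.05j), (-0.93+0.61j), 0.59+0.53j, -0.64+0.83j]] + [[(-0.83+0.16j),-0.33+0.83j,-0.51-0.38j,(-0.55+0.64j)], [0.79-0.64j,(-0.13-1.07j),(0.76+0.11j),0.22-0.99j], [(-1.07-0.54j),(-1.09+0.64j),(-0.24-0.87j),-1.17+0.23j], [(0.01-1.05j),-0.93-0.61j,0.59-0.53j,-0.64-0.83j]] + [[-1.31-0.00j,  -0.61-0.00j,  (0.57+0j),  (-0.12-0j)],[(-0.21-0j),  (-0.1-0j),  0.09+0.00j,  -0.02-0.00j],[(0.99+0j),  (0.46+0j),  -0.43-0.00j,  (0.09+0j)],[1.19+0.00j,  0.55+0.00j,  -0.52-0.00j,  0.11+0.00j]]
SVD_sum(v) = [[-0.27, 0.27, 0.39, -0.48], [-1.27, 1.28, 1.85, -2.29], [-1.03, 1.03, 1.49, -1.85], [1.12, -1.13, -1.63, 2.02]] + [[-1.98, -1.72, -1.52, -1.09], [1.32, 1.15, 1.01, 0.73], [-1.52, -1.32, -1.16, -0.83], [-0.36, -0.32, -0.28, -0.20]] + [[-0.29,0.31,-0.13,0.22],[0.69,-0.74,0.32,-0.54],[0.66,-0.71,0.31,-0.51],[1.32,-1.41,0.61,-1.03]] + [[-0.33, -0.37, 0.55, 0.42], [-0.22, -0.25, 0.37, 0.28], [0.26, 0.3, -0.44, -0.33], [-0.09, -0.1, 0.15, 0.11]]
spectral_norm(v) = 5.43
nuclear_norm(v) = 14.17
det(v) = -89.75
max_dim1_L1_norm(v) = 7.34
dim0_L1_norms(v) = [7.01, 6.62, 5.61, 7.19]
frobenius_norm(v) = 7.79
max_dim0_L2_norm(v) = 4.18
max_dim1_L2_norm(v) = 4.27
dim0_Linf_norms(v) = [2.87, 2.96, 3.55, 3.53]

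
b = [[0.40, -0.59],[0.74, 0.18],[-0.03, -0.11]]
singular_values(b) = [0.86, 0.6]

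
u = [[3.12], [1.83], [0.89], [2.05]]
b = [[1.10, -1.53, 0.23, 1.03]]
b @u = [[2.95]]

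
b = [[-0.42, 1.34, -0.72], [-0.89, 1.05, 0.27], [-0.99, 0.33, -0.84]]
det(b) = -1.489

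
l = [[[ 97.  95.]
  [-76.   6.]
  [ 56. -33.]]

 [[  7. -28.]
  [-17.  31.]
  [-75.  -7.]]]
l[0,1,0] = -76.0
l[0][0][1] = 95.0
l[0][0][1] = 95.0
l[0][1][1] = 6.0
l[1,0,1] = -28.0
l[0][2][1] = -33.0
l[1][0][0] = 7.0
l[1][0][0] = 7.0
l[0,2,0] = 56.0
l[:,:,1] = [[95.0, 6.0, -33.0], [-28.0, 31.0, -7.0]]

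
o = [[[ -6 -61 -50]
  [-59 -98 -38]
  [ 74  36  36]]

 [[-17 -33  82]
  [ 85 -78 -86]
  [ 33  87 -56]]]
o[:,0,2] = [-50, 82]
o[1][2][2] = -56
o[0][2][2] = 36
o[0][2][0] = 74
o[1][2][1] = 87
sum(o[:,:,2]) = -112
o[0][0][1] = -61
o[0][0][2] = -50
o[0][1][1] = -98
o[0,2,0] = 74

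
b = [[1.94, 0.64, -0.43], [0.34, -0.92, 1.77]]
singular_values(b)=[2.22, 1.88]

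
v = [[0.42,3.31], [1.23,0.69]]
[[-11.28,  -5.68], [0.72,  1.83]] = v @ [[2.69, 2.64], [-3.75, -2.05]]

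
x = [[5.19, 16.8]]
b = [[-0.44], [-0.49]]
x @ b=[[-10.52]]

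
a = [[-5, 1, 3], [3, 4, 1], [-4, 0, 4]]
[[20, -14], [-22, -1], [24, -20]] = a@[[-3, 0], [-4, 1], [3, -5]]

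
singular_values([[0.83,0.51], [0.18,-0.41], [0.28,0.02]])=[1.01, 0.46]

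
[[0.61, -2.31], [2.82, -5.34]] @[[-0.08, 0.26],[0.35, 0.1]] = [[-0.86, -0.07], [-2.09, 0.2]]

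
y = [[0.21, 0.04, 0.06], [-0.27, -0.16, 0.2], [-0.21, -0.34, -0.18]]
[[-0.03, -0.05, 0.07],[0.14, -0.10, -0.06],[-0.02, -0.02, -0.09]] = y@[[-0.23, -0.18, 0.29],[-0.02, 0.41, 0.02],[0.39, -0.43, 0.1]]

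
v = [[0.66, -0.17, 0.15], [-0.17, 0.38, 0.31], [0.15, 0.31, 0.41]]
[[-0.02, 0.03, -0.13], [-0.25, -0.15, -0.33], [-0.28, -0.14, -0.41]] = v@ [[-0.04, 0.04, -0.2], [-0.37, -0.22, -0.50], [-0.38, -0.2, -0.56]]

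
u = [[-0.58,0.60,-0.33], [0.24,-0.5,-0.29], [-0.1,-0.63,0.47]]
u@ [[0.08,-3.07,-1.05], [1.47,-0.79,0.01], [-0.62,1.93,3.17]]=[[1.04, 0.67, -0.43], [-0.54, -0.9, -1.18], [-1.23, 1.71, 1.59]]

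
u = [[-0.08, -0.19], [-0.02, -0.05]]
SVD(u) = [[-0.97, -0.25], [-0.25, 0.97]] @ diag([0.2130706899731456, 0.0009386556171813553]) @ [[0.39, 0.92], [0.92, -0.39]]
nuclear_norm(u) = 0.21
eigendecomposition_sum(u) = [[-0.08, -0.19],  [-0.02, -0.05]] + [[-0.00, 0.00],[0.0, -0.00]]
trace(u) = -0.13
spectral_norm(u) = 0.21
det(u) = 0.00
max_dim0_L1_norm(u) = 0.24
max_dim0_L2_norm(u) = 0.2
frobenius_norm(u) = 0.21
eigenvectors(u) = [[-0.97,0.92], [-0.25,-0.38]]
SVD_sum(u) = [[-0.08, -0.19], [-0.02, -0.05]] + [[-0.0, 0.00], [0.0, -0.00]]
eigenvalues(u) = [-0.13, -0.0]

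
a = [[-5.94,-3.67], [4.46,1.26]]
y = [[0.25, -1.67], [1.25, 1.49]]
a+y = [[-5.69, -5.34], [5.71, 2.75]]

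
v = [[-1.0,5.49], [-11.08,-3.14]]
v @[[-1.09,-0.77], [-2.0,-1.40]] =[[-9.89,-6.92], [18.36,12.93]]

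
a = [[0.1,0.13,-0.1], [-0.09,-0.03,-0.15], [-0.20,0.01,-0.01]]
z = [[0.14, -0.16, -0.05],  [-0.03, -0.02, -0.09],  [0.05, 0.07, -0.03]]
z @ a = [[0.04, 0.02, 0.01], [0.02, -0.0, 0.01], [0.00, 0.0, -0.02]]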